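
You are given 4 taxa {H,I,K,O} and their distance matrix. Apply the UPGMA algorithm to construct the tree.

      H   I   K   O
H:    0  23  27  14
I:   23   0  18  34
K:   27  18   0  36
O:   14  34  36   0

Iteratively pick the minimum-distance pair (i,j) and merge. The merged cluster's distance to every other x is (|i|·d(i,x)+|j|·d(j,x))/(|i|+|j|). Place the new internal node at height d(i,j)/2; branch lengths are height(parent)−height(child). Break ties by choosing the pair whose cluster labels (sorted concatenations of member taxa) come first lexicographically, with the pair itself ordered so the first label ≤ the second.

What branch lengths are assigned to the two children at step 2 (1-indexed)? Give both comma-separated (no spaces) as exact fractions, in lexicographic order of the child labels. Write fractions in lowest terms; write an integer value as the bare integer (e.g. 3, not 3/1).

1. join H+O (d=14) ⇒ HO; edges |H|=7, |O|=7
  updated: d(HO,I)=57/2, d(HO,K)=63/2
2. join I+K (d=18) ⇒ IK; edges |I|=9, |K|=9
  updated: d(HO,IK)=30
3. join HO+IK (d=30) ⇒ HIKO; edges |HO|=8, |IK|=6
final tree: ((H:7,O:7):8,(I:9,K:9):6)
total length: 46

9,9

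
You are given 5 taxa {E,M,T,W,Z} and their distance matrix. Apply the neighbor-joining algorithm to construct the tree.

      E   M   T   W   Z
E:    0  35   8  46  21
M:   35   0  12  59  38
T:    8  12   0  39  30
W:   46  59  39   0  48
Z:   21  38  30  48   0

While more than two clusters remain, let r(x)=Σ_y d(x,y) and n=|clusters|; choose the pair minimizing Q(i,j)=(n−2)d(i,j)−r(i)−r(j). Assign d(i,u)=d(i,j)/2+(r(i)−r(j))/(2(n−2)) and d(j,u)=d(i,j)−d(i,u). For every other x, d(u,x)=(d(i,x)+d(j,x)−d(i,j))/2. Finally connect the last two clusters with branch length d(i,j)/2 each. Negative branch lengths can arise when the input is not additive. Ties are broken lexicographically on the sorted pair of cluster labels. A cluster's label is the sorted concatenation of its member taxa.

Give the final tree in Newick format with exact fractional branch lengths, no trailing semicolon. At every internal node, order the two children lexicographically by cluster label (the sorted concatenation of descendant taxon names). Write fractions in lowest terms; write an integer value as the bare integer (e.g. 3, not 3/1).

iteration 1: select M,T (d=12, Q=-197); attach at lengths (91/6, -19/6); label the merged cluster MT
  updated: d(E,MT)=31/2, d(MT,W)=43, d(MT,Z)=28
iteration 2: select E,MT (d=31/2, Q=-138); attach at lengths (27/4, 35/4); label the merged cluster EMT
  updated: d(EMT,W)=147/4, d(EMT,Z)=67/4
iteration 3: select EMT,W (d=147/4, Q=-203/2); attach at lengths (11/4, 34); label the merged cluster EMTW
  updated: d(EMTW,Z)=14
iteration 4: select EMTW,Z (d=14); attach at lengths (7, 7); label the merged cluster EMTWZ
final tree: (((E:27/4,(M:91/6,T:-19/6):35/4):11/4,W:34):7,Z:7)
total length: 313/4

(((E:27/4,(M:91/6,T:-19/6):35/4):11/4,W:34):7,Z:7)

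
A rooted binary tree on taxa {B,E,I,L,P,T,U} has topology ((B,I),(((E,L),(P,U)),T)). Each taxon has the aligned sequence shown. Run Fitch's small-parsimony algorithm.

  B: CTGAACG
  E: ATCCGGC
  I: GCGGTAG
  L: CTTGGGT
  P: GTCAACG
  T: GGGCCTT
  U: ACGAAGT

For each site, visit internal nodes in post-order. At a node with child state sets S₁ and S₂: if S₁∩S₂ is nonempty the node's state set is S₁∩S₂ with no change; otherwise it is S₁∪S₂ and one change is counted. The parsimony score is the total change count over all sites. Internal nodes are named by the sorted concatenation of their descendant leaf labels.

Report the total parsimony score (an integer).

24

site 0, node BI: B={C} ∪ I={G} → {C,G} (+1)
site 0, node EL: E={A} ∪ L={C} → {A,C} (+1)
site 0, node PU: P={G} ∪ U={A} → {A,G} (+1)
site 0, node ELPU: EL={A,C} ∩ PU={A,G} → {A} (+0)
site 0, node ELPTU: ELPU={A} ∪ T={G} → {A,G} (+1)
site 0, node BEILPTU: BI={C,G} ∩ ELPTU={A,G} → {G} (+0)
site 1, node BI: B={T} ∪ I={C} → {C,T} (+1)
site 1, node EL: E={T} ∩ L={T} → {T} (+0)
site 1, node PU: P={T} ∪ U={C} → {C,T} (+1)
site 1, node ELPU: EL={T} ∩ PU={C,T} → {T} (+0)
site 1, node ELPTU: ELPU={T} ∪ T={G} → {G,T} (+1)
site 1, node BEILPTU: BI={C,T} ∩ ELPTU={G,T} → {T} (+0)
site 2, node BI: B={G} ∩ I={G} → {G} (+0)
site 2, node EL: E={C} ∪ L={T} → {C,T} (+1)
site 2, node PU: P={C} ∪ U={G} → {C,G} (+1)
site 2, node ELPU: EL={C,T} ∩ PU={C,G} → {C} (+0)
site 2, node ELPTU: ELPU={C} ∪ T={G} → {C,G} (+1)
site 2, node BEILPTU: BI={G} ∩ ELPTU={C,G} → {G} (+0)
site 3, node BI: B={A} ∪ I={G} → {A,G} (+1)
site 3, node EL: E={C} ∪ L={G} → {C,G} (+1)
site 3, node PU: P={A} ∩ U={A} → {A} (+0)
site 3, node ELPU: EL={C,G} ∪ PU={A} → {A,C,G} (+1)
site 3, node ELPTU: ELPU={A,C,G} ∩ T={C} → {C} (+0)
site 3, node BEILPTU: BI={A,G} ∪ ELPTU={C} → {A,C,G} (+1)
site 4, node BI: B={A} ∪ I={T} → {A,T} (+1)
site 4, node EL: E={G} ∩ L={G} → {G} (+0)
site 4, node PU: P={A} ∩ U={A} → {A} (+0)
site 4, node ELPU: EL={G} ∪ PU={A} → {A,G} (+1)
site 4, node ELPTU: ELPU={A,G} ∪ T={C} → {A,C,G} (+1)
site 4, node BEILPTU: BI={A,T} ∩ ELPTU={A,C,G} → {A} (+0)
site 5, node BI: B={C} ∪ I={A} → {A,C} (+1)
site 5, node EL: E={G} ∩ L={G} → {G} (+0)
site 5, node PU: P={C} ∪ U={G} → {C,G} (+1)
site 5, node ELPU: EL={G} ∩ PU={C,G} → {G} (+0)
site 5, node ELPTU: ELPU={G} ∪ T={T} → {G,T} (+1)
site 5, node BEILPTU: BI={A,C} ∪ ELPTU={G,T} → {A,C,G,T} (+1)
site 6, node BI: B={G} ∩ I={G} → {G} (+0)
site 6, node EL: E={C} ∪ L={T} → {C,T} (+1)
site 6, node PU: P={G} ∪ U={T} → {G,T} (+1)
site 6, node ELPU: EL={C,T} ∩ PU={G,T} → {T} (+0)
site 6, node ELPTU: ELPU={T} ∩ T={T} → {T} (+0)
site 6, node BEILPTU: BI={G} ∪ ELPTU={T} → {G,T} (+1)
per-site changes: [4, 3, 3, 4, 3, 4, 3]; total = 24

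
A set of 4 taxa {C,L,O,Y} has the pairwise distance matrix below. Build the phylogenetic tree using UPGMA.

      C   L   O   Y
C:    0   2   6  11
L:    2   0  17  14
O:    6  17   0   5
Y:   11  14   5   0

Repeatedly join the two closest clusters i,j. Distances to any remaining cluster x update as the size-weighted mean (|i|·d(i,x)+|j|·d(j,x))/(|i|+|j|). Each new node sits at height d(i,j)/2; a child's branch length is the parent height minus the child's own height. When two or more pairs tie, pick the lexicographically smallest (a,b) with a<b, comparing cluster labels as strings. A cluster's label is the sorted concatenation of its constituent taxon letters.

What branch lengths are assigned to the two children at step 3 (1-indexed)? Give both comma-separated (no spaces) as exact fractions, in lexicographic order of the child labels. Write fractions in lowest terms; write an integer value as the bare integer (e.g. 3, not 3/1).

iteration 1: select C,L (d=2); attach at lengths (1, 1); label the merged cluster CL
  updated: d(CL,O)=23/2, d(CL,Y)=25/2
iteration 2: select O,Y (d=5); attach at lengths (5/2, 5/2); label the merged cluster OY
  updated: d(CL,OY)=12
iteration 3: select CL,OY (d=12); attach at lengths (5, 7/2); label the merged cluster CLOY
final tree: ((C:1,L:1):5,(O:5/2,Y:5/2):7/2)
total length: 31/2

5,7/2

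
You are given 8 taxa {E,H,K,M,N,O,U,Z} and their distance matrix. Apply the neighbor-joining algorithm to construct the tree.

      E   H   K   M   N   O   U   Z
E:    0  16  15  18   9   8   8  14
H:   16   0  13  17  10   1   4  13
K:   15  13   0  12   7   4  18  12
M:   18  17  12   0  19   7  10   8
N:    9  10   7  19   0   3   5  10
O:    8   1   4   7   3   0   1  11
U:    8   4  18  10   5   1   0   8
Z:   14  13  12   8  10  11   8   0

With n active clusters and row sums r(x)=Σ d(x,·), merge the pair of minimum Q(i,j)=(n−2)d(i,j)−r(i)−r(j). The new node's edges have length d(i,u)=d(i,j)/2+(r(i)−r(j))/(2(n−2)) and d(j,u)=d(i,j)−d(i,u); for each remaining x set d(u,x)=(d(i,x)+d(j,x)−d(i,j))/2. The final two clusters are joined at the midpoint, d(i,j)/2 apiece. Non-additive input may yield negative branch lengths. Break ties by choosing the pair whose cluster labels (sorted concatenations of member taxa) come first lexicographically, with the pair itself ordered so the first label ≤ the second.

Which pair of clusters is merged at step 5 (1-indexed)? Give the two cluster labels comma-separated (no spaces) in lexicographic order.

E,HOU

iteration 1: select M,Z (d=8, Q=-119); attach at lengths (21/4, 11/4); label the merged cluster MZ
  updated: d(E,MZ)=12, d(H,MZ)=11, d(K,MZ)=8, d(MZ,N)=21/2, d(MZ,O)=5, d(MZ,U)=5
iteration 2: select K,MZ (d=8, Q=-153/2); attach at lengths (107/20, 53/20); label the merged cluster KMZ
  updated: d(E,KMZ)=19/2, d(H,KMZ)=8, d(KMZ,N)=19/4, d(KMZ,O)=1/2, d(KMZ,U)=15/2
iteration 3: select H,O (d=1, Q=-97/2); attach at lengths (59/16, -43/16); label the merged cluster HO
  updated: d(E,HO)=23/2, d(HO,KMZ)=15/4, d(HO,N)=6, d(HO,U)=2
iteration 4: select HO,U (d=2, Q=-159/4); attach at lengths (9/8, 7/8); label the merged cluster HOU
  updated: d(E,HOU)=35/4, d(HOU,KMZ)=37/8, d(HOU,N)=9/2
iteration 5: select E,HOU (d=35/4, Q=-221/8); attach at lengths (215/32, 65/32); label the merged cluster EHOU
  updated: d(EHOU,KMZ)=43/16, d(EHOU,N)=19/8
iteration 6: select EHOU,KMZ (d=43/16, Q=-157/16); attach at lengths (5/32, 81/32); label the merged cluster EHKMOUZ
  updated: d(EHKMOUZ,N)=71/32
iteration 7: select EHKMOUZ,N (d=71/32); attach at lengths (71/64, 71/64); label the merged cluster EHKMNOUZ
final tree: (((E:215/32,((H:59/16,O:-43/16):9/8,U:7/8):65/32):5/32,(K:107/20,(M:21/4,Z:11/4):53/20):81/32):71/64,N:71/64)
total length: 1045/32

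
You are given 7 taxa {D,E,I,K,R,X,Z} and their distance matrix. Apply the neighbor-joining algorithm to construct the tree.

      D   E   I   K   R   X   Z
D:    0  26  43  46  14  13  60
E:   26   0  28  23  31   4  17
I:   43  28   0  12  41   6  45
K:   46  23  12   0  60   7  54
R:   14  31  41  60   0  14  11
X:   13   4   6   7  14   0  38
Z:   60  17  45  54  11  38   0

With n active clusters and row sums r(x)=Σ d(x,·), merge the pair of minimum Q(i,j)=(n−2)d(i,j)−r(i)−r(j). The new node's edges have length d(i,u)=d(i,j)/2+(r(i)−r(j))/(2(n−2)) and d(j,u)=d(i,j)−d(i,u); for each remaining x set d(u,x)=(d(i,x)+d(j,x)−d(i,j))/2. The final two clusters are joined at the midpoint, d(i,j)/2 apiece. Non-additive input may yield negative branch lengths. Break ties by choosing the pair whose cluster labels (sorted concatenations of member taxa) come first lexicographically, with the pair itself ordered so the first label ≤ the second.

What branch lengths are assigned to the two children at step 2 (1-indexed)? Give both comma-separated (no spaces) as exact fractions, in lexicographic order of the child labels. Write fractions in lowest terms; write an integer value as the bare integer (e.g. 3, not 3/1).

step 1: merge (R,Z) at d=11, Q=-341; branch lengths R→1/10, Z→109/10; new cluster RZ
  updated: d(D,RZ)=63/2, d(E,RZ)=37/2, d(I,RZ)=75/2, d(K,RZ)=103/2, d(RZ,X)=41/2
step 2: merge (I,K) at d=12, Q=-218; branch lengths I→35/8, K→61/8; new cluster IK
  updated: d(D,IK)=77/2, d(E,IK)=39/2, d(IK,RZ)=77/2, d(IK,X)=1/2
step 3: merge (IK,X) at d=1/2, Q=-267/2; branch lengths IK→121/12, X→-115/12; new cluster IKX
  updated: d(D,IKX)=51/2, d(E,IKX)=23/2, d(IKX,RZ)=117/4
step 4: merge (D,RZ) at d=63/2, Q=-397/4; branch lengths D→267/16, RZ→237/16; new cluster DRZ
  updated: d(DRZ,E)=13/2, d(DRZ,IKX)=93/8
step 5: merge (DRZ,E) at d=13/2, Q=-237/8; branch lengths DRZ→53/16, E→51/16; new cluster DERZ
  updated: d(DERZ,IKX)=133/16
step 6: merge (DERZ,IKX) at d=133/16; branch lengths DERZ→133/32, IKX→133/32; new cluster DEIKRXZ
final tree: (((D:267/16,(R:1/10,Z:109/10):237/16):53/16,E:51/16):133/32,((I:35/8,K:61/8):121/12,X:-115/12):133/32)
total length: 1117/16

35/8,61/8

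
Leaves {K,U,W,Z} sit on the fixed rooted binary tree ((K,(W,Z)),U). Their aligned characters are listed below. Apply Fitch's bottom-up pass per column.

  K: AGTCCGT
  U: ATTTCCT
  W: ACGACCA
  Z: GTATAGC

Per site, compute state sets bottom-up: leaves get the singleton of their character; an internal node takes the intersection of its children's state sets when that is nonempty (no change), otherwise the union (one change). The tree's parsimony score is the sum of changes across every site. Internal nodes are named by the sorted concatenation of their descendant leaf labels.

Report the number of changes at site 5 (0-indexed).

WZ@0: {A} ∪ {G} = {A,G} (union, +1)
KWZ@0: {A} ∩ {A,G} = {A} (intersection, +0)
KUWZ@0: {A} ∩ {A} = {A} (intersection, +0)
WZ@1: {C} ∪ {T} = {C,T} (union, +1)
KWZ@1: {G} ∪ {C,T} = {C,G,T} (union, +1)
KUWZ@1: {C,G,T} ∩ {T} = {T} (intersection, +0)
WZ@2: {G} ∪ {A} = {A,G} (union, +1)
KWZ@2: {T} ∪ {A,G} = {A,G,T} (union, +1)
KUWZ@2: {A,G,T} ∩ {T} = {T} (intersection, +0)
WZ@3: {A} ∪ {T} = {A,T} (union, +1)
KWZ@3: {C} ∪ {A,T} = {A,C,T} (union, +1)
KUWZ@3: {A,C,T} ∩ {T} = {T} (intersection, +0)
WZ@4: {C} ∪ {A} = {A,C} (union, +1)
KWZ@4: {C} ∩ {A,C} = {C} (intersection, +0)
KUWZ@4: {C} ∩ {C} = {C} (intersection, +0)
WZ@5: {C} ∪ {G} = {C,G} (union, +1)
KWZ@5: {G} ∩ {C,G} = {G} (intersection, +0)
KUWZ@5: {G} ∪ {C} = {C,G} (union, +1)
WZ@6: {A} ∪ {C} = {A,C} (union, +1)
KWZ@6: {T} ∪ {A,C} = {A,C,T} (union, +1)
KUWZ@6: {A,C,T} ∩ {T} = {T} (intersection, +0)
per-site changes: [1, 2, 2, 2, 1, 2, 2]; total = 12

2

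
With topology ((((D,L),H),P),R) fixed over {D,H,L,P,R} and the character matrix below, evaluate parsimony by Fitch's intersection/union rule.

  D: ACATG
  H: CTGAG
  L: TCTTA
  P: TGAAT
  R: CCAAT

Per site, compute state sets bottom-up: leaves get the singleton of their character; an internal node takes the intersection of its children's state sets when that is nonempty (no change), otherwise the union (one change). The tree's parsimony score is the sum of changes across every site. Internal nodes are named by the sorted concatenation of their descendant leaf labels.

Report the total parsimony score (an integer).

10

DL@0: {A} ∪ {T} = {A,T} (union, +1)
DHL@0: {A,T} ∪ {C} = {A,C,T} (union, +1)
DHLP@0: {A,C,T} ∩ {T} = {T} (intersection, +0)
DHLPR@0: {T} ∪ {C} = {C,T} (union, +1)
DL@1: {C} ∩ {C} = {C} (intersection, +0)
DHL@1: {C} ∪ {T} = {C,T} (union, +1)
DHLP@1: {C,T} ∪ {G} = {C,G,T} (union, +1)
DHLPR@1: {C,G,T} ∩ {C} = {C} (intersection, +0)
DL@2: {A} ∪ {T} = {A,T} (union, +1)
DHL@2: {A,T} ∪ {G} = {A,G,T} (union, +1)
DHLP@2: {A,G,T} ∩ {A} = {A} (intersection, +0)
DHLPR@2: {A} ∩ {A} = {A} (intersection, +0)
DL@3: {T} ∩ {T} = {T} (intersection, +0)
DHL@3: {T} ∪ {A} = {A,T} (union, +1)
DHLP@3: {A,T} ∩ {A} = {A} (intersection, +0)
DHLPR@3: {A} ∩ {A} = {A} (intersection, +0)
DL@4: {G} ∪ {A} = {A,G} (union, +1)
DHL@4: {A,G} ∩ {G} = {G} (intersection, +0)
DHLP@4: {G} ∪ {T} = {G,T} (union, +1)
DHLPR@4: {G,T} ∩ {T} = {T} (intersection, +0)
per-site changes: [3, 2, 2, 1, 2]; total = 10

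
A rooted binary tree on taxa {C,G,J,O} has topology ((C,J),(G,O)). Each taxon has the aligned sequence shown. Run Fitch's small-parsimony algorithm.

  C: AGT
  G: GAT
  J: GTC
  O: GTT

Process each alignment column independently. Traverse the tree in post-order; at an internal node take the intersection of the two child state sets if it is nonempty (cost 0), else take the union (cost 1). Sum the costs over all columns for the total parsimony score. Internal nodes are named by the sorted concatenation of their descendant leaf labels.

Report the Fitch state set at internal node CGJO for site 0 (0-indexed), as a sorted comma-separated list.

CJ@0: {A} ∪ {G} = {A,G} (union, +1)
GO@0: {G} ∩ {G} = {G} (intersection, +0)
CGJO@0: {A,G} ∩ {G} = {G} (intersection, +0)
CJ@1: {G} ∪ {T} = {G,T} (union, +1)
GO@1: {A} ∪ {T} = {A,T} (union, +1)
CGJO@1: {G,T} ∩ {A,T} = {T} (intersection, +0)
CJ@2: {T} ∪ {C} = {C,T} (union, +1)
GO@2: {T} ∩ {T} = {T} (intersection, +0)
CGJO@2: {C,T} ∩ {T} = {T} (intersection, +0)
per-site changes: [1, 2, 1]; total = 4

G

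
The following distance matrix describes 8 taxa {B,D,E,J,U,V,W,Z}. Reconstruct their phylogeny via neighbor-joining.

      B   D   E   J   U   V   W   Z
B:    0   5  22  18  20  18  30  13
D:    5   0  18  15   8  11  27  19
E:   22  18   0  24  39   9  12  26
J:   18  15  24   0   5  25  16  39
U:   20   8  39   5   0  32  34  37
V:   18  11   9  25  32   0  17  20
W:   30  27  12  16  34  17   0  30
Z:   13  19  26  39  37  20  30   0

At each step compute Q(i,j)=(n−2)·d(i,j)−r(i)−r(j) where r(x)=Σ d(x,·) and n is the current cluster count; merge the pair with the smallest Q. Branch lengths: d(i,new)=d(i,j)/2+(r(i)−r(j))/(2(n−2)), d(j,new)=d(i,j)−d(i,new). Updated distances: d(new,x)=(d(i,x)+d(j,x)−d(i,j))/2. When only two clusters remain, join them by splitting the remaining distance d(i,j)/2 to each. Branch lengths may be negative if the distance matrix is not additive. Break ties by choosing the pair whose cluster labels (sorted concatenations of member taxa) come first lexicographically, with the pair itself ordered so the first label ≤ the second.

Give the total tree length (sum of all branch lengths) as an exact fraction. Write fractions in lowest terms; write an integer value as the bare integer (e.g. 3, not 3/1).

1925/32

step 1: merge (J,U) at d=5, Q=-287; branch lengths J→-1/4, U→21/4; new cluster JU
  updated: d(B,JU)=33/2, d(D,JU)=9, d(E,JU)=29, d(JU,V)=26, d(JU,W)=45/2, d(JU,Z)=71/2
step 2: merge (E,W) at d=12, Q=-389/2; branch lengths E→15/4, W→33/4; new cluster EW
  updated: d(B,EW)=20, d(D,EW)=33/2, d(EW,JU)=79/4, d(EW,V)=7, d(EW,Z)=22
step 3: merge (EW,V) at d=7, Q=-557/4; branch lengths EW→125/32, V→99/32; new cluster EVW
  updated: d(B,EVW)=31/2, d(D,EVW)=41/4, d(EVW,JU)=155/8, d(EVW,Z)=35/2
step 4: merge (D,JU) at d=9, Q=-773/8; branch lengths D→-27/16, JU→171/16; new cluster DJU
  updated: d(B,DJU)=25/4, d(DJU,EVW)=165/16, d(DJU,Z)=91/4
step 5: merge (B,Z) at d=13, Q=-62; branch lengths B→15/8, Z→89/8; new cluster BZ
  updated: d(BZ,DJU)=8, d(BZ,EVW)=10
step 6: merge (BZ,DJU) at d=8, Q=-453/16; branch lengths BZ→123/32, DJU→133/32; new cluster BDJUZ
  updated: d(BDJUZ,EVW)=197/32
step 7: merge (BDJUZ,EVW) at d=197/32; branch lengths BDJUZ→197/64, EVW→197/64; new cluster BDEJUVWZ
final tree: (((B:15/8,Z:89/8):123/32,(D:-27/16,(J:-1/4,U:21/4):171/16):133/32):197/64,((E:15/4,W:33/4):125/32,V:99/32):197/64)
total length: 1925/32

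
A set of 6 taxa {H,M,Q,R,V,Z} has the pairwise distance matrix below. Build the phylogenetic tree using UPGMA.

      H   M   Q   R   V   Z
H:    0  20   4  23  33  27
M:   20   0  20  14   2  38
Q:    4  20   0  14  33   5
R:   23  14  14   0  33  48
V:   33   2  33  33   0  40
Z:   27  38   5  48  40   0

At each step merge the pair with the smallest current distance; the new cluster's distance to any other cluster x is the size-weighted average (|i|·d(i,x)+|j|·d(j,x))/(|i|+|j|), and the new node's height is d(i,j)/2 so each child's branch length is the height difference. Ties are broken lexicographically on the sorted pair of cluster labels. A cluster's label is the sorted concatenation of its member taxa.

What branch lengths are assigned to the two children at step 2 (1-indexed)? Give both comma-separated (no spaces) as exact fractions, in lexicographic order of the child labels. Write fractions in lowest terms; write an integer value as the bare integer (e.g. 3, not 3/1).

2,2

step 1: merge (M,V) at d=2; branch lengths M→1, V→1; new cluster MV
  updated: d(H,MV)=53/2, d(MV,Q)=53/2, d(MV,R)=47/2, d(MV,Z)=39
step 2: merge (H,Q) at d=4; branch lengths H→2, Q→2; new cluster HQ
  updated: d(HQ,MV)=53/2, d(HQ,R)=37/2, d(HQ,Z)=16
step 3: merge (HQ,Z) at d=16; branch lengths HQ→6, Z→8; new cluster HQZ
  updated: d(HQZ,MV)=92/3, d(HQZ,R)=85/3
step 4: merge (MV,R) at d=47/2; branch lengths MV→43/4, R→47/4; new cluster MRV
  updated: d(HQZ,MRV)=269/9
step 5: merge (HQZ,MRV) at d=269/9; branch lengths HQZ→125/18, MRV→115/36; new cluster HMQRVZ
final tree: (((H:2,Q:2):6,Z:8):125/18,((M:1,V:1):43/4,R:47/4):115/36)
total length: 1895/36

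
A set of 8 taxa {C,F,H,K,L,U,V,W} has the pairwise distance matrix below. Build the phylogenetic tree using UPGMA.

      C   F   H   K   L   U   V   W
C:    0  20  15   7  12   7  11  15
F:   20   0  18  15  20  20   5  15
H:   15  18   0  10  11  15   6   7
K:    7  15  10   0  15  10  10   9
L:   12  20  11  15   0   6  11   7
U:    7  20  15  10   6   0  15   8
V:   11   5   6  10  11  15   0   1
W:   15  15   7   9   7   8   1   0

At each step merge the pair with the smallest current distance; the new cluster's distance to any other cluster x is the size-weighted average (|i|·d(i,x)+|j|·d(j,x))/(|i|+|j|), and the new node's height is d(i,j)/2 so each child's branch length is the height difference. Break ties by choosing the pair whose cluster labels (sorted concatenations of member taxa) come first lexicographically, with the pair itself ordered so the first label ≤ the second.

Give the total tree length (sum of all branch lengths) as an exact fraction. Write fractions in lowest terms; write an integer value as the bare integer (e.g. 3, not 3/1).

1. join V+W (d=1) ⇒ VW; edges |V|=1/2, |W|=1/2
  updated: d(C,VW)=13, d(F,VW)=10, d(H,VW)=13/2, d(K,VW)=19/2, d(L,VW)=9, d(U,VW)=23/2
2. join L+U (d=6) ⇒ LU; edges |L|=3, |U|=3
  updated: d(C,LU)=19/2, d(F,LU)=20, d(H,LU)=13, d(K,LU)=25/2, d(LU,VW)=41/4
3. join H+VW (d=13/2) ⇒ HVW; edges |H|=13/4, |VW|=11/4
  updated: d(C,HVW)=41/3, d(F,HVW)=38/3, d(HVW,K)=29/3, d(HVW,LU)=67/6
4. join C+K (d=7) ⇒ CK; edges |C|=7/2, |K|=7/2
  updated: d(CK,F)=35/2, d(CK,HVW)=35/3, d(CK,LU)=11
5. join CK+LU (d=11) ⇒ CKLU; edges |CK|=2, |LU|=5/2
  updated: d(CKLU,F)=75/4, d(CKLU,HVW)=137/12
6. join CKLU+HVW (d=137/12) ⇒ CHKLUVW; edges |CKLU|=5/24, |HVW|=59/24
  updated: d(CHKLUVW,F)=113/7
7. join CHKLUVW+F (d=113/7) ⇒ CFHKLUVW; edges |CHKLUVW|=397/168, |F|=113/14
final tree: ((((C:7/2,K:7/2):2,(L:3,U:3):5/2):5/24,(H:13/4,(V:1/2,W:1/2):11/4):59/24):397/168,F:113/14)
total length: 6317/168

6317/168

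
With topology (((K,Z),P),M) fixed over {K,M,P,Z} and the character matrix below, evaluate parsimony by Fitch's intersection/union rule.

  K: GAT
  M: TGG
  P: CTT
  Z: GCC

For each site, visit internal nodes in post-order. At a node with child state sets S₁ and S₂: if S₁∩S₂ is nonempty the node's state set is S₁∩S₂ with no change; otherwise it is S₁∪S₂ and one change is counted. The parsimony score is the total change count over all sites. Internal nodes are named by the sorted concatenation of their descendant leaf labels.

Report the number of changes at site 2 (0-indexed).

site 0, node KZ: K={G} ∩ Z={G} → {G} (+0)
site 0, node KPZ: KZ={G} ∪ P={C} → {C,G} (+1)
site 0, node KMPZ: KPZ={C,G} ∪ M={T} → {C,G,T} (+1)
site 1, node KZ: K={A} ∪ Z={C} → {A,C} (+1)
site 1, node KPZ: KZ={A,C} ∪ P={T} → {A,C,T} (+1)
site 1, node KMPZ: KPZ={A,C,T} ∪ M={G} → {A,C,G,T} (+1)
site 2, node KZ: K={T} ∪ Z={C} → {C,T} (+1)
site 2, node KPZ: KZ={C,T} ∩ P={T} → {T} (+0)
site 2, node KMPZ: KPZ={T} ∪ M={G} → {G,T} (+1)
per-site changes: [2, 3, 2]; total = 7

2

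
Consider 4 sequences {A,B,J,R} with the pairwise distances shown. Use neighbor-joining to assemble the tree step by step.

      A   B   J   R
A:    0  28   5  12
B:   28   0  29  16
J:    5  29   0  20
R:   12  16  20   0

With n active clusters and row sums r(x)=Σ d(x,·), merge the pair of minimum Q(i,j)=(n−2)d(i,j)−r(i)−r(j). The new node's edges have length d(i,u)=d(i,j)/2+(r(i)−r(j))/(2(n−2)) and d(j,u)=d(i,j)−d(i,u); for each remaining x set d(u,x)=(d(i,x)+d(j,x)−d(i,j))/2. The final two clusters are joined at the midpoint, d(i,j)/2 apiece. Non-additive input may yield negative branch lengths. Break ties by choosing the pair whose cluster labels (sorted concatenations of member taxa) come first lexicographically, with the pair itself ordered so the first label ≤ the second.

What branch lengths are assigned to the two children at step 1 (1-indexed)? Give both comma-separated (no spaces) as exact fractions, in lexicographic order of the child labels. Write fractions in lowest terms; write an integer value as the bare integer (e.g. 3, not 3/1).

1/4,19/4

1. join A+J (d=5, Q=-89) ⇒ AJ; edges |A|=1/4, |J|=19/4
  updated: d(AJ,B)=26, d(AJ,R)=27/2
2. join AJ+B (d=26, Q=-111/2) ⇒ ABJ; edges |AJ|=47/4, |B|=57/4
  updated: d(ABJ,R)=7/4
3. join ABJ+R (d=7/4) ⇒ ABJR; edges |ABJ|=7/8, |R|=7/8
final tree: (((A:1/4,J:19/4):47/4,B:57/4):7/8,R:7/8)
total length: 131/4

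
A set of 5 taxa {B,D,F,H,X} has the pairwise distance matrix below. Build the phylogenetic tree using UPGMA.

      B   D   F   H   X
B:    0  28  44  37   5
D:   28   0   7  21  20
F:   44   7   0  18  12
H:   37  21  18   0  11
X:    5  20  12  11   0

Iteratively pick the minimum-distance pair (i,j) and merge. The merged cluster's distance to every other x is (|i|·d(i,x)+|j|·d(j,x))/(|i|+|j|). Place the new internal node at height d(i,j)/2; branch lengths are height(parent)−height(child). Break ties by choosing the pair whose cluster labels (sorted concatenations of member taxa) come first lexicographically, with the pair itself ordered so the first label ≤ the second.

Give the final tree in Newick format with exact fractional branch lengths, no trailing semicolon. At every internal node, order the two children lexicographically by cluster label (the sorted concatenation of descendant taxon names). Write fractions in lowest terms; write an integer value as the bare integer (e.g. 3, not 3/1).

1. join B+X (d=5) ⇒ BX; edges |B|=5/2, |X|=5/2
  updated: d(BX,D)=24, d(BX,F)=28, d(BX,H)=24
2. join D+F (d=7) ⇒ DF; edges |D|=7/2, |F|=7/2
  updated: d(BX,DF)=26, d(DF,H)=39/2
3. join DF+H (d=39/2) ⇒ DFH; edges |DF|=25/4, |H|=39/4
  updated: d(BX,DFH)=76/3
4. join BX+DFH (d=76/3) ⇒ BDFHX; edges |BX|=61/6, |DFH|=35/12
final tree: ((B:5/2,X:5/2):61/6,((D:7/2,F:7/2):25/4,H:39/4):35/12)
total length: 493/12

((B:5/2,X:5/2):61/6,((D:7/2,F:7/2):25/4,H:39/4):35/12)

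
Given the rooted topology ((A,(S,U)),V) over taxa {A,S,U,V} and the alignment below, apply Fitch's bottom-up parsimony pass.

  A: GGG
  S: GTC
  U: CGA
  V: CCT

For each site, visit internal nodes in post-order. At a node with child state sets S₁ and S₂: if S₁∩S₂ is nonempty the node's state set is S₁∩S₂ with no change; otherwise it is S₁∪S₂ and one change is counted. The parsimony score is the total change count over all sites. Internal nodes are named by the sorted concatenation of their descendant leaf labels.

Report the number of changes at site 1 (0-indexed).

2

site 0, node SU: S={G} ∪ U={C} → {C,G} (+1)
site 0, node ASU: A={G} ∩ SU={C,G} → {G} (+0)
site 0, node ASUV: ASU={G} ∪ V={C} → {C,G} (+1)
site 1, node SU: S={T} ∪ U={G} → {G,T} (+1)
site 1, node ASU: A={G} ∩ SU={G,T} → {G} (+0)
site 1, node ASUV: ASU={G} ∪ V={C} → {C,G} (+1)
site 2, node SU: S={C} ∪ U={A} → {A,C} (+1)
site 2, node ASU: A={G} ∪ SU={A,C} → {A,C,G} (+1)
site 2, node ASUV: ASU={A,C,G} ∪ V={T} → {A,C,G,T} (+1)
per-site changes: [2, 2, 3]; total = 7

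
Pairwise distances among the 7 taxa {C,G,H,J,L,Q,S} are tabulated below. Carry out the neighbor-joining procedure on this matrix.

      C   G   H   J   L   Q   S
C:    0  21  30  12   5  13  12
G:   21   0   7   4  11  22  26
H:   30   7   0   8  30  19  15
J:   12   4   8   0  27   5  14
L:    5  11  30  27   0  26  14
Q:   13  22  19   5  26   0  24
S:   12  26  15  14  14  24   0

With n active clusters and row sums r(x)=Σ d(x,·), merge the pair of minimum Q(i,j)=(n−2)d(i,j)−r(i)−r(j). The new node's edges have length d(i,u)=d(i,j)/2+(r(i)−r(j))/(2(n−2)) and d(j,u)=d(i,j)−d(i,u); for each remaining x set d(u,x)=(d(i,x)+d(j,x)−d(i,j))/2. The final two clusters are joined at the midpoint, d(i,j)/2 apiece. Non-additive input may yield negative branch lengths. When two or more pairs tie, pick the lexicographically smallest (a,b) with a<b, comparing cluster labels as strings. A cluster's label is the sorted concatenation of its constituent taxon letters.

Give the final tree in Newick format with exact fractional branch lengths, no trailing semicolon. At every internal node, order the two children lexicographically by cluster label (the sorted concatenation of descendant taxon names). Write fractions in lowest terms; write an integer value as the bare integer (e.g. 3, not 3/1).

(((((C:1/2,L:9/2):19/4,S:23/4):59/8,(G:37/12,H:47/12):35/8):23/8,J:-19/8):59/16,Q:59/16)

1. join C+L (d=5, Q=-181) ⇒ CL; edges |C|=1/2, |L|=9/2
  updated: d(CL,G)=27/2, d(CL,H)=55/2, d(CL,J)=17, d(CL,Q)=17, d(CL,S)=21/2
2. join CL+S (d=21/2, Q=-133) ⇒ CLS; edges |CL|=19/4, |S|=23/4
  updated: d(CLS,G)=29/2, d(CLS,H)=16, d(CLS,J)=41/4, d(CLS,Q)=61/4
3. join G+H (d=7, Q=-153/2) ⇒ GH; edges |G|=37/12, |H|=47/12
  updated: d(CLS,GH)=47/4, d(GH,J)=5/2, d(GH,Q)=17
4. join CLS+GH (d=47/4, Q=-45) ⇒ CGHLS; edges |CLS|=59/8, |GH|=35/8
  updated: d(CGHLS,J)=1/2, d(CGHLS,Q)=41/4
5. join CGHLS+J (d=1/2, Q=-63/4) ⇒ CGHJLS; edges |CGHLS|=23/8, |J|=-19/8
  updated: d(CGHJLS,Q)=59/8
6. join CGHJLS+Q (d=59/8) ⇒ CGHJLQS; edges |CGHJLS|=59/16, |Q|=59/16
final tree: (((((C:1/2,L:9/2):19/4,S:23/4):59/8,(G:37/12,H:47/12):35/8):23/8,J:-19/8):59/16,Q:59/16)
total length: 337/8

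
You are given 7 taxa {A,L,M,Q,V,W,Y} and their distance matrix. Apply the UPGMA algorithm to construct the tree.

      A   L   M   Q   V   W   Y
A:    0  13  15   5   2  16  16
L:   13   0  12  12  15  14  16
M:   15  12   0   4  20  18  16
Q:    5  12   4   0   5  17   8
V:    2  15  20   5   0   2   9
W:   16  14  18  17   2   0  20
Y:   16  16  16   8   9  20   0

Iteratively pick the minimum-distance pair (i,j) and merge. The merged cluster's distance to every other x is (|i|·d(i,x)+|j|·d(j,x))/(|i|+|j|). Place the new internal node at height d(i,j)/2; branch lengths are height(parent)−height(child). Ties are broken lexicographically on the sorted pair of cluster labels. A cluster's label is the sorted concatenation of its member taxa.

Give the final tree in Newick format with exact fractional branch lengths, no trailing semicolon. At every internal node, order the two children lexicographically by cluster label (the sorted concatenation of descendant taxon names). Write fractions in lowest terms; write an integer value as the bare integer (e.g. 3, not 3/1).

(((A:1,V:1):7/2,W:9/2):59/24,((L:6,(M:2,Q:2):4):2/3,Y:20/3):7/24)

iteration 1: select A,V (d=2); attach at lengths (1, 1); label the merged cluster AV
  updated: d(AV,L)=14, d(AV,M)=35/2, d(AV,Q)=5, d(AV,W)=9, d(AV,Y)=25/2
iteration 2: select M,Q (d=4); attach at lengths (2, 2); label the merged cluster MQ
  updated: d(AV,MQ)=45/4, d(L,MQ)=12, d(MQ,W)=35/2, d(MQ,Y)=12
iteration 3: select AV,W (d=9); attach at lengths (7/2, 9/2); label the merged cluster AVW
  updated: d(AVW,L)=14, d(AVW,MQ)=40/3, d(AVW,Y)=15
iteration 4: select L,MQ (d=12); attach at lengths (6, 4); label the merged cluster LMQ
  updated: d(AVW,LMQ)=122/9, d(LMQ,Y)=40/3
iteration 5: select LMQ,Y (d=40/3); attach at lengths (2/3, 20/3); label the merged cluster LMQY
  updated: d(AVW,LMQY)=167/12
iteration 6: select AVW,LMQY (d=167/12); attach at lengths (59/24, 7/24); label the merged cluster ALMQVWY
final tree: (((A:1,V:1):7/2,W:9/2):59/24,((L:6,(M:2,Q:2):4):2/3,Y:20/3):7/24)
total length: 409/12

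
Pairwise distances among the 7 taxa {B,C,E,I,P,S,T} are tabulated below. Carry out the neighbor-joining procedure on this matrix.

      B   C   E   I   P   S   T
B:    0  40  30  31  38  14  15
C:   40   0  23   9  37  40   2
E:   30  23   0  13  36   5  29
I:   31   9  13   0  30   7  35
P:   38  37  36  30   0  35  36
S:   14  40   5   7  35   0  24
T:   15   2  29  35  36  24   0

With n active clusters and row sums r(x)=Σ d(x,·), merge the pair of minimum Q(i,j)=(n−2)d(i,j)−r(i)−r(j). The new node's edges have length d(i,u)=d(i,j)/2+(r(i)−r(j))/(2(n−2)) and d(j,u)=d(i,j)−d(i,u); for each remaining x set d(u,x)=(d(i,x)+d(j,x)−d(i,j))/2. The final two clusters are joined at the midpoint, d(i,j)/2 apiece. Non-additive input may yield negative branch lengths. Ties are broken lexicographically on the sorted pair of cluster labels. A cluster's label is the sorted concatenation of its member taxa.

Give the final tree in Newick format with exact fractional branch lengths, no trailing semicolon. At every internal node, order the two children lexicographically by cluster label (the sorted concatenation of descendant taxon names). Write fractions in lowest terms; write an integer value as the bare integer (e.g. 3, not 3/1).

(((B:115/8,(C:2,T:0):97/8):3/2,((E:37/8,S:3/8):37/12,I:53/12):23/4):11,P:11)

1. join C+T (d=2, Q=-282) ⇒ CT; edges |C|=2, |T|=0
  updated: d(B,CT)=53/2, d(CT,E)=25, d(CT,I)=21, d(CT,P)=71/2, d(CT,S)=31
2. join E+S (d=5, Q=-181) ⇒ ES; edges |E|=37/8, |S|=3/8
  updated: d(B,ES)=39/2, d(CT,ES)=51/2, d(ES,I)=15/2, d(ES,P)=33
3. join ES+I (d=15/2, Q=-305/2) ⇒ EIS; edges |ES|=37/12, |I|=53/12
  updated: d(B,EIS)=43/2, d(CT,EIS)=39/2, d(EIS,P)=111/4
4. join B+CT (d=53/2, Q=-229/2) ⇒ BCT; edges |B|=115/8, |CT|=97/8
  updated: d(BCT,EIS)=29/4, d(BCT,P)=47/2
5. join BCT+EIS (d=29/4, Q=-117/2) ⇒ BCEIST; edges |BCT|=3/2, |EIS|=23/4
  updated: d(BCEIST,P)=22
6. join BCEIST+P (d=22) ⇒ BCEIPST; edges |BCEIST|=11, |P|=11
final tree: (((B:115/8,(C:2,T:0):97/8):3/2,((E:37/8,S:3/8):37/12,I:53/12):23/4):11,P:11)
total length: 281/4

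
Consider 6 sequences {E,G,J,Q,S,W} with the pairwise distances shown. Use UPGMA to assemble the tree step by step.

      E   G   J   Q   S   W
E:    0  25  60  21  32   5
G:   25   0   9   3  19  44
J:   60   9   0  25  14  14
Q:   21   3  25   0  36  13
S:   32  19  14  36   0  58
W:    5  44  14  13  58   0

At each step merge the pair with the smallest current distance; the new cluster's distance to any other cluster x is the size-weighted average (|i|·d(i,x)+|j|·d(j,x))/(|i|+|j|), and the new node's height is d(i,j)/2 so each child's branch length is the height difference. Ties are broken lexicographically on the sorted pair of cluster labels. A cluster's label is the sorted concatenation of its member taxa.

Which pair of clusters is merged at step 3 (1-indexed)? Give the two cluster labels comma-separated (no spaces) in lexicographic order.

J,S

1. join G+Q (d=3) ⇒ GQ; edges |G|=3/2, |Q|=3/2
  updated: d(E,GQ)=23, d(GQ,J)=17, d(GQ,S)=55/2, d(GQ,W)=57/2
2. join E+W (d=5) ⇒ EW; edges |E|=5/2, |W|=5/2
  updated: d(EW,GQ)=103/4, d(EW,J)=37, d(EW,S)=45
3. join J+S (d=14) ⇒ JS; edges |J|=7, |S|=7
  updated: d(EW,JS)=41, d(GQ,JS)=89/4
4. join GQ+JS (d=89/4) ⇒ GJQS; edges |GQ|=77/8, |JS|=33/8
  updated: d(EW,GJQS)=267/8
5. join EW+GJQS (d=267/8) ⇒ EGJQSW; edges |EW|=227/16, |GJQS|=89/16
final tree: ((E:5/2,W:5/2):227/16,((G:3/2,Q:3/2):77/8,(J:7,S:7):33/8):89/16)
total length: 111/2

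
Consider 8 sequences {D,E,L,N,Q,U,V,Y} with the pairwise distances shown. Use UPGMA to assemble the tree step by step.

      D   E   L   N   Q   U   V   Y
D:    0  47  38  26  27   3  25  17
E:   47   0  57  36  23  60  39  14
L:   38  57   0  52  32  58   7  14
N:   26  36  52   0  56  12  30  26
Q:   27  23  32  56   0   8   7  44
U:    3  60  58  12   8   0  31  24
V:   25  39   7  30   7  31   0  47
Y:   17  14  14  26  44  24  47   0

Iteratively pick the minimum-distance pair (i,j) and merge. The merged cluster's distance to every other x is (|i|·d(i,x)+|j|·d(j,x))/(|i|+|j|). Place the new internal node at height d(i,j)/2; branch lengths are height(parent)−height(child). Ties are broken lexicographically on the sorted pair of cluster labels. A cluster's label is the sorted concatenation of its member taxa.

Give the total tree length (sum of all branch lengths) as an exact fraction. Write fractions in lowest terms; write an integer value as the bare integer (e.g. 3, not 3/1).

1. join D+U (d=3) ⇒ DU; edges |D|=3/2, |U|=3/2
  updated: d(DU,E)=107/2, d(DU,L)=48, d(DU,N)=19, d(DU,Q)=35/2, d(DU,V)=28, d(DU,Y)=41/2
2. join L+V (d=7) ⇒ LV; edges |L|=7/2, |V|=7/2
  updated: d(DU,LV)=38, d(E,LV)=48, d(LV,N)=41, d(LV,Q)=39/2, d(LV,Y)=61/2
3. join E+Y (d=14) ⇒ EY; edges |E|=7, |Y|=7
  updated: d(DU,EY)=37, d(EY,LV)=157/4, d(EY,N)=31, d(EY,Q)=67/2
4. join DU+Q (d=35/2) ⇒ DQU; edges |DU|=29/4, |Q|=35/4
  updated: d(DQU,EY)=215/6, d(DQU,LV)=191/6, d(DQU,N)=94/3
5. join EY+N (d=31) ⇒ ENY; edges |EY|=17/2, |N|=31/2
  updated: d(DQU,ENY)=103/3, d(ENY,LV)=239/6
6. join DQU+LV (d=191/6) ⇒ DLQUV; edges |DQU|=43/6, |LV|=149/12
  updated: d(DLQUV,ENY)=548/15
7. join DLQUV+ENY (d=548/15) ⇒ DELNQUVY; edges |DLQUV|=47/20, |ENY|=83/30
final tree: ((((D:3/2,U:3/2):29/4,Q:35/4):43/6,(L:7/2,V:7/2):149/12):47/20,((E:7,Y:7):17/2,N:31/2):83/30)
total length: 887/10

887/10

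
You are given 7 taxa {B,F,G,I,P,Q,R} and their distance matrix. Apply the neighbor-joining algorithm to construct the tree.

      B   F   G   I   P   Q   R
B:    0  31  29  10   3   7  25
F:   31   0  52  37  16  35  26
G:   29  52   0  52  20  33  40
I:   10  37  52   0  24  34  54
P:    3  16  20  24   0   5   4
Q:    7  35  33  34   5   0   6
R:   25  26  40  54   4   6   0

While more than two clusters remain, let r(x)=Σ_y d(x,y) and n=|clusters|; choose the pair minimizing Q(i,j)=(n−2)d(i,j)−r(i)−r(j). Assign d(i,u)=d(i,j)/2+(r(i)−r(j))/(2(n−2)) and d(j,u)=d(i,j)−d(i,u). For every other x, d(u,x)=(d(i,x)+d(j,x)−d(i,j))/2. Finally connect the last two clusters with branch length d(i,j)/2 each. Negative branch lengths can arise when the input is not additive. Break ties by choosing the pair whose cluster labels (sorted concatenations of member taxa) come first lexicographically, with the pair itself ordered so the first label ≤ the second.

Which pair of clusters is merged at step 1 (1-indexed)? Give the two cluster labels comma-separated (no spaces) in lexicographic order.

step 1: merge (B,I) at d=10, Q=-266; branch lengths B→-28/5, I→78/5; new cluster BI
  updated: d(BI,F)=29, d(BI,G)=71/2, d(BI,P)=17/2, d(BI,Q)=31/2, d(BI,R)=69/2
step 2: merge (Q,R) at d=6, Q=-181; branch lengths Q→1, R→5; new cluster QR
  updated: d(BI,QR)=22, d(F,QR)=55/2, d(G,QR)=67/2, d(P,QR)=3/2
step 3: merge (BI,F) at d=29, Q=-265/2; branch lengths BI→115/12, F→233/12; new cluster BFI
  updated: d(BFI,G)=117/4, d(BFI,P)=-9/4, d(BFI,QR)=41/4
step 4: merge (BFI,QR) at d=41/4, Q=-62; branch lengths BFI→25/8, QR→57/8; new cluster BFIQR
  updated: d(BFIQR,G)=105/4, d(BFIQR,P)=-11/2
step 5: merge (BFIQR,G) at d=105/4, Q=-163/4; branch lengths BFIQR→3/8, G→207/8; new cluster BFGIQR
  updated: d(BFGIQR,P)=-47/8
step 6: merge (BFGIQR,P) at d=-47/8; branch lengths BFGIQR→-47/16, P→-47/16; new cluster BFGIPQR
final tree: (((((B:-28/5,I:78/5):115/12,F:233/12):25/8,(Q:1,R:5):57/8):3/8,G:207/8):-47/16,P:-47/16)
total length: 605/8

B,I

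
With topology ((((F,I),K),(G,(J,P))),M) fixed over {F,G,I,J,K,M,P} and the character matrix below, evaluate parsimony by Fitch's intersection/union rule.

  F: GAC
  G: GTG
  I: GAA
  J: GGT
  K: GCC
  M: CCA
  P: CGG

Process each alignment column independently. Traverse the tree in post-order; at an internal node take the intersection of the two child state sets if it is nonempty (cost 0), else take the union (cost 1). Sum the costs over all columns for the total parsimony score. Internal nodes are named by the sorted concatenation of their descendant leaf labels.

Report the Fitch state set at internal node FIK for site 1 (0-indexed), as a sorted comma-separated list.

A,C

[col 0] FI: children F:{G}, I:{G} ∩→ {G}; cost 0
[col 0] FIK: children FI:{G}, K:{G} ∩→ {G}; cost 0
[col 0] JP: children J:{G}, P:{C} ∪→ {C,G}; cost 1
[col 0] GJP: children G:{G}, JP:{C,G} ∩→ {G}; cost 0
[col 0] FGIJKP: children FIK:{G}, GJP:{G} ∩→ {G}; cost 0
[col 0] FGIJKMP: children FGIJKP:{G}, M:{C} ∪→ {C,G}; cost 1
[col 1] FI: children F:{A}, I:{A} ∩→ {A}; cost 0
[col 1] FIK: children FI:{A}, K:{C} ∪→ {A,C}; cost 1
[col 1] JP: children J:{G}, P:{G} ∩→ {G}; cost 0
[col 1] GJP: children G:{T}, JP:{G} ∪→ {G,T}; cost 1
[col 1] FGIJKP: children FIK:{A,C}, GJP:{G,T} ∪→ {A,C,G,T}; cost 1
[col 1] FGIJKMP: children FGIJKP:{A,C,G,T}, M:{C} ∩→ {C}; cost 0
[col 2] FI: children F:{C}, I:{A} ∪→ {A,C}; cost 1
[col 2] FIK: children FI:{A,C}, K:{C} ∩→ {C}; cost 0
[col 2] JP: children J:{T}, P:{G} ∪→ {G,T}; cost 1
[col 2] GJP: children G:{G}, JP:{G,T} ∩→ {G}; cost 0
[col 2] FGIJKP: children FIK:{C}, GJP:{G} ∪→ {C,G}; cost 1
[col 2] FGIJKMP: children FGIJKP:{C,G}, M:{A} ∪→ {A,C,G}; cost 1
per-site changes: [2, 3, 4]; total = 9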